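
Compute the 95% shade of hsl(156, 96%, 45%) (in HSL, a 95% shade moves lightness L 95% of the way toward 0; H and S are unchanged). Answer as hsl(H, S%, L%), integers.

hsl(156, 96%, 2%)

L moves 95% from 45 toward 0: 45 − 42.75 = 2.25 → 2.
H and S are unchanged.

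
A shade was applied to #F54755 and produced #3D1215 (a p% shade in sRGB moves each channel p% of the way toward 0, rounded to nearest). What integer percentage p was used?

75%

#F54755 is rgb(245, 71, 85); #3D1215 is rgb(61, 18, 21).
On the R channel (widest range): 61 ≈ 245 + (p/100)(0 − 245), so p ≈ 100×(61 − 245)/(0 − 245) = -18400/-245 = 75.10.
p = 75 reproduces all three channels after rounding.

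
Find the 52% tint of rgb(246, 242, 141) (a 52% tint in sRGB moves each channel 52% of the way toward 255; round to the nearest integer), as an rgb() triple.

rgb(251, 249, 200)

A 52% tint moves each channel 52% toward 255:
  R: 246 + 0.52×(255−246) = 246 + 4.68 = 250.68 → 251
  G: 242 + 6.76 = 248.76 → 249
  B: 141 + 0.52×(255−141) = 141 + 59.28 = 200.28 → 200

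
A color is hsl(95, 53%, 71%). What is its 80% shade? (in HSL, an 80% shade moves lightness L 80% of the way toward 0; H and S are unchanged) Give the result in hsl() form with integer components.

hsl(95, 53%, 14%)

L moves 80% from 71 toward 0: 71 − 56.8 = 14.2 → 14.
H and S are unchanged.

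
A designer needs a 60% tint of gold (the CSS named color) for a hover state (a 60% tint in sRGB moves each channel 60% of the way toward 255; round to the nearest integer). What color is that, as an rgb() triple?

rgb(255, 239, 153)

CSS gold is rgb(255, 215, 0).
A 60% tint moves each channel 60% toward 255:
  R: 255 + 0.6×(255−255) = 255 + 0 = 255 → 255
  G: 215 + 0.6×(255−215) = 215 + 24 = 239 → 239
  B: 0 + 153 = 153 → 153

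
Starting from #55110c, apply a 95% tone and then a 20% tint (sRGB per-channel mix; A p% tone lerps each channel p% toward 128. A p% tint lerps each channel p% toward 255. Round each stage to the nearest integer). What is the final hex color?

#55110c is rgb(85, 17, 12).
A 95% tone moves each channel 95% toward 128:
  R: 85 + 0.95×(128−85) = 85 + 40.85 = 125.85 → 126
  G: 17 + 105.45 = 122.45 → 122
  B: 12 + 0.95×(128−12) = 12 + 110.2 = 122.2 → 122
After the tone: rgb(126, 122, 122) = #7e7a7a.
Lerp each channel 20% toward 255:
  R: 126 + 0.2×(255−126) = 126 + 25.8 = 151.8 → 152
  G: 122 + 0.2×(255−122) = 122 + 26.6 = 148.6 → 149
  B: 122 + 26.6 = 148.6 → 149
rgb(152, 149, 149) = #989595.

#989595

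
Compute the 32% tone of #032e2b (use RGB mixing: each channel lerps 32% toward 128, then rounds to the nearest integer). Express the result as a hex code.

#2b4846

#032e2b is rgb(3, 46, 43).
A 32% tone moves each channel 32% toward 128:
  R: 3 + 0.32×(128−3) = 3 + 40 = 43 → 43
  G: 46 + 0.32×(128−46) = 46 + 26.24 = 72.24 → 72
  B: 43 + 27.2 = 70.2 → 70
rgb(43, 72, 70) = #2b4846.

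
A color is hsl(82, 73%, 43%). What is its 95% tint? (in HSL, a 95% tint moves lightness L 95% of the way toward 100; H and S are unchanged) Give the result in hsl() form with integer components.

hsl(82, 73%, 97%)

L moves 95% from 43 toward 100: 43 + 54.15 = 97.15 → 97.
H and S are unchanged.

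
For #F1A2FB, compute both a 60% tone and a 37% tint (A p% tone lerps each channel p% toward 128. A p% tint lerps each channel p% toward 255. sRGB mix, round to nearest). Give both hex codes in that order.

#F1A2FB is rgb(241, 162, 251).
60% tone:
  R: 241 − 67.8 = 173.2 → 173
  G: 162 + 0.6×(128−162) = 162 − 20.4 = 141.6 → 142
  B: 251 − 73.8 = 177.2 → 177
  → #AD8EB1
37% tint:
  R: 241 + 5.18 = 246.18 → 246
  G: 162 + 34.41 = 196.41 → 196
  B: 251 + 0.37×(255−251) = 251 + 1.48 = 252.48 → 252
  → #F6C4FC

#AD8EB1, #F6C4FC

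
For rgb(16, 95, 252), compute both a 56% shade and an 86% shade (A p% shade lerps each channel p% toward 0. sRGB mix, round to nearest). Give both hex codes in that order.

#072A6F, #020D23

56% shade:
  R: 16 − 8.96 = 7.04 → 7
  G: 95 − 53.2 = 41.8 → 42
  B: 252 − 141.12 = 110.88 → 111
  → #072A6F
86% shade:
  R: 16 + 0.86×(0−16) = 16 − 13.76 = 2.24 → 2
  G: 95 + 0.86×(0−95) = 95 − 81.7 = 13.3 → 13
  B: 252 − 216.72 = 35.28 → 35
  → #020D23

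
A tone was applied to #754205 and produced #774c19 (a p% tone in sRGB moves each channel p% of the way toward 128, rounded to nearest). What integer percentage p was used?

#754205 is rgb(117, 66, 5); #774c19 is rgb(119, 76, 25).
On the B channel (widest range): 25 ≈ 5 + (p/100)(128 − 5), so p ≈ 100×(25 − 5)/(128 − 5) = 2000/123 = 16.26.
p = 16 reproduces all three channels after rounding.

16%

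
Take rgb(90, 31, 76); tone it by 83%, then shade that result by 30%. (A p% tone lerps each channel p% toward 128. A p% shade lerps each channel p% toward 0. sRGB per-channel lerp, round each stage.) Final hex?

Per channel, c → c + 0.83(128 − c):
  R: 90 + 0.83×(128−90) = 90 + 31.54 = 121.54 → 122
  G: 31 + 0.83×(128−31) = 31 + 80.51 = 111.51 → 112
  B: 76 + 43.16 = 119.16 → 119
After the tone: rgb(122, 112, 119) = #7a7077.
Per channel, c → c + 0.3(0 − c):
  R: 122 + 0.3×(0−122) = 122 − 36.6 = 85.4 → 85
  G: 112 + 0.3×(0−112) = 112 − 33.6 = 78.4 → 78
  B: 119 − 35.7 = 83.3 → 83
rgb(85, 78, 83) = #554e53.

#554e53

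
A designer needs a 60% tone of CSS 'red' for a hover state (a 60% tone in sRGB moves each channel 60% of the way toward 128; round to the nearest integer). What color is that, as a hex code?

CSS red is rgb(255, 0, 0).
Lerp each channel 60% toward 128:
  R: 255 − 76.2 = 178.8 → 179
  G: 0 + 76.8 = 76.8 → 77
  B: 0 + 0.6×(128−0) = 0 + 76.8 = 76.8 → 77
rgb(179, 77, 77) = #b34d4d.

#b34d4d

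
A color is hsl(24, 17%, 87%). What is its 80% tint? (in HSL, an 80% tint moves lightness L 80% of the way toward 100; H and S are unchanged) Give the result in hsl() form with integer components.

hsl(24, 17%, 97%)

L moves 80% from 87 toward 100: 87 + 10.4 = 97.4 → 97.
H and S are unchanged.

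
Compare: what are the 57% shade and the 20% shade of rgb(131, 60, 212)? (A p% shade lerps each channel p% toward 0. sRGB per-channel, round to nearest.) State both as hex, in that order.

57% shade:
  R: 131 + 0.57×(0−131) = 131 − 74.67 = 56.33 → 56
  G: 60 + 0.57×(0−60) = 60 − 34.2 = 25.8 → 26
  B: 212 + 0.57×(0−212) = 212 − 120.84 = 91.16 → 91
  → #381A5B
20% shade:
  R: 131 − 26.2 = 104.8 → 105
  G: 60 − 12 = 48 → 48
  B: 212 + 0.2×(0−212) = 212 − 42.4 = 169.6 → 170
  → #6930AA

#381A5B, #6930AA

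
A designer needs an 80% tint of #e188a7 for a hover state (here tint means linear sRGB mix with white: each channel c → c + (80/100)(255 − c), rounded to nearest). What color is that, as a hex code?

#f9e7ed

#e188a7 is rgb(225, 136, 167).
An 80% tint moves each channel 80% toward 255:
  R: 225 + 0.8×(255−225) = 225 + 24 = 249 → 249
  G: 136 + 0.8×(255−136) = 136 + 95.2 = 231.2 → 231
  B: 167 + 0.8×(255−167) = 167 + 70.4 = 237.4 → 237
rgb(249, 231, 237) = #f9e7ed.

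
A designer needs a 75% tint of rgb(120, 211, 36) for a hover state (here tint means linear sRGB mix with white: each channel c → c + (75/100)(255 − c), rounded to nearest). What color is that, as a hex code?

Lerp each channel 75% toward 255:
  R: 120 + 0.75×(255−120) = 120 + 101.25 = 221.25 → 221
  G: 211 + 0.75×(255−211) = 211 + 33 = 244 → 244
  B: 36 + 0.75×(255−36) = 36 + 164.25 = 200.25 → 200
rgb(221, 244, 200) = #DDF4C8.

#DDF4C8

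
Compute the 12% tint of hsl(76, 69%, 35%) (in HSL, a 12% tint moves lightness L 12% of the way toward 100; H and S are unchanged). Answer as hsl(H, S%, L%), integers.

L moves 12% from 35 toward 100: 35 + 7.8 = 42.8 → 43.
H and S are unchanged.

hsl(76, 69%, 43%)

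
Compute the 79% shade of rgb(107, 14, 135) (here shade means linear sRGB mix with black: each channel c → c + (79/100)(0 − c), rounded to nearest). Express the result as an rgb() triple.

rgb(22, 3, 28)

A 79% shade moves each channel 79% toward 0:
  R: 107 − 84.53 = 22.47 → 22
  G: 14 + 0.79×(0−14) = 14 − 11.06 = 2.94 → 3
  B: 135 + 0.79×(0−135) = 135 − 106.65 = 28.35 → 28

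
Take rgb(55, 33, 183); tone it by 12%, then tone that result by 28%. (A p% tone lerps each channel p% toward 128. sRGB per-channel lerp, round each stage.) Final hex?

Per channel, c → c + 0.12(128 − c):
  R: 55 + 0.12×(128−55) = 55 + 8.76 = 63.76 → 64
  G: 33 + 11.4 = 44.4 → 44
  B: 183 − 6.6 = 176.4 → 176
After the tone: rgb(64, 44, 176) = #402cb0.
Per channel, c → c + 0.28(128 − c):
  R: 64 + 0.28×(128−64) = 64 + 17.92 = 81.92 → 82
  G: 44 + 23.52 = 67.52 → 68
  B: 176 − 13.44 = 162.56 → 163
rgb(82, 68, 163) = #5244a3.

#5244a3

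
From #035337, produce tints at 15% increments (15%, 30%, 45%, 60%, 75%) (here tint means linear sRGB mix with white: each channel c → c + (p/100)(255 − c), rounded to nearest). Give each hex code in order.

#296d55, #4f8773, #74a091, #9abaaf, #c0d4cd

#035337 is rgb(3, 83, 55).
15%: (3 + 37.8 = 40.8→41, 83 + 25.8 = 108.8→109, 55 + 30 = 85→85) → #296d55
30%: (3 + 75.6 = 78.6→79, 83 + 51.6 = 134.6→135, 55 + 60 = 115→115) → #4f8773
45%: (3 + 113.4 = 116.4→116, 83 + 77.4 = 160.4→160, 55 + 90 = 145→145) → #74a091
60%: (3 + 151.2 = 154.2→154, 83 + 103.2 = 186.2→186, 55 + 120 = 175→175) → #9abaaf
75%: (3 + 189 = 192→192, 83 + 129 = 212→212, 55 + 150 = 205→205) → #c0d4cd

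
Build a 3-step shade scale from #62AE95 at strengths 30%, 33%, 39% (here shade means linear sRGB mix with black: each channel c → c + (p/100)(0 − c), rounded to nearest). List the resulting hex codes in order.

#457A68, #427564, #3C6A5B

#62AE95 is rgb(98, 174, 149).
30%: (98 − 29.4 = 68.6→69, 174 − 52.2 = 121.8→122, 149 − 44.7 = 104.3→104) → #457A68
33%: (98 − 32.34 = 65.66→66, 174 − 57.42 = 116.58→117, 149 − 49.17 = 99.83→100) → #427564
39%: (98 − 38.22 = 59.78→60, 174 − 67.86 = 106.14→106, 149 − 58.11 = 90.89→91) → #3C6A5B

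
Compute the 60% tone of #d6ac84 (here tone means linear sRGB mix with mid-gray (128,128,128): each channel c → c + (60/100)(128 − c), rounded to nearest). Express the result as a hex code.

#d6ac84 is rgb(214, 172, 132).
A 60% tone moves each channel 60% toward 128:
  R: 214 − 51.6 = 162.4 → 162
  G: 172 + 0.6×(128−172) = 172 − 26.4 = 145.6 → 146
  B: 132 + 0.6×(128−132) = 132 − 2.4 = 129.6 → 130
rgb(162, 146, 130) = #a29282.

#a29282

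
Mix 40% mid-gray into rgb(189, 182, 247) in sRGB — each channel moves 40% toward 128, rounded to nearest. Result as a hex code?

Per channel, c → c + 0.4(128 − c):
  R: 189 + 0.4×(128−189) = 189 − 24.4 = 164.6 → 165
  G: 182 − 21.6 = 160.4 → 160
  B: 247 + 0.4×(128−247) = 247 − 47.6 = 199.4 → 199
rgb(165, 160, 199) = #a5a0c7.

#a5a0c7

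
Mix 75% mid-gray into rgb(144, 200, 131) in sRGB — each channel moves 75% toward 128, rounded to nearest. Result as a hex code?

#849281

Lerp each channel 75% toward 128:
  R: 144 + 0.75×(128−144) = 144 − 12 = 132 → 132
  G: 200 − 54 = 146 → 146
  B: 131 − 2.25 = 128.75 → 129
rgb(132, 146, 129) = #849281.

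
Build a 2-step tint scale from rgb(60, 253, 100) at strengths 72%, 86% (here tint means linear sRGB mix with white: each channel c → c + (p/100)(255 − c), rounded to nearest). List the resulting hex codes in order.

#c8fed4, #e4ffe9

72%: (60 + 140.4 = 200.4→200, 253 + 1.44 = 254.44→254, 100 + 111.6 = 211.6→212) → #c8fed4
86%: (60 + 167.7 = 227.7→228, 253 + 1.72 = 254.72→255, 100 + 133.3 = 233.3→233) → #e4ffe9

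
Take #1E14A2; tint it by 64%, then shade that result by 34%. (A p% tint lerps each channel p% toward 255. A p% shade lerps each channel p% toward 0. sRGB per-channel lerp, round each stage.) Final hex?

#737093

#1E14A2 is rgb(30, 20, 162).
Lerp each channel 64% toward 255:
  R: 30 + 144 = 174 → 174
  G: 20 + 150.4 = 170.4 → 170
  B: 162 + 59.52 = 221.52 → 222
After the tint: rgb(174, 170, 222) = #AEAADE.
A 34% shade moves each channel 34% toward 0:
  R: 174 + 0.34×(0−174) = 174 − 59.16 = 114.84 → 115
  G: 170 − 57.8 = 112.2 → 112
  B: 222 − 75.48 = 146.52 → 147
rgb(115, 112, 147) = #737093.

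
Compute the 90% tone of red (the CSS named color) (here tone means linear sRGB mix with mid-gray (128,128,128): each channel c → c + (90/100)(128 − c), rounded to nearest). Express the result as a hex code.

#8D7373

CSS red is rgb(255, 0, 0).
Lerp each channel 90% toward 128:
  R: 255 − 114.3 = 140.7 → 141
  G: 0 + 0.9×(128−0) = 0 + 115.2 = 115.2 → 115
  B: 0 + 0.9×(128−0) = 0 + 115.2 = 115.2 → 115
rgb(141, 115, 115) = #8D7373.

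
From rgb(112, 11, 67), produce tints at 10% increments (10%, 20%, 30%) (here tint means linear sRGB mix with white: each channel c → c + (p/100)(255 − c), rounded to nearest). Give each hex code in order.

10%: (112 + 14.3 = 126.3→126, 11 + 24.4 = 35.4→35, 67 + 18.8 = 85.8→86) → #7E2356
20%: (112 + 28.6 = 140.6→141, 11 + 48.8 = 59.8→60, 67 + 37.6 = 104.6→105) → #8D3C69
30%: (112 + 42.9 = 154.9→155, 11 + 73.2 = 84.2→84, 67 + 56.4 = 123.4→123) → #9B547B

#7E2356, #8D3C69, #9B547B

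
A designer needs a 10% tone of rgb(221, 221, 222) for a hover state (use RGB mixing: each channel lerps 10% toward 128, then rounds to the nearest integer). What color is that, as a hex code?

#D4D4D5

A 10% tone moves each channel 10% toward 128:
  R: 221 − 9.3 = 211.7 → 212
  G: 221 − 9.3 = 211.7 → 212
  B: 222 − 9.4 = 212.6 → 213
rgb(212, 212, 213) = #D4D4D5.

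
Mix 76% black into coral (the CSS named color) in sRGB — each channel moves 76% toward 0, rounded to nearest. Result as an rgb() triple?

rgb(61, 30, 19)

CSS coral is rgb(255, 127, 80).
Per channel, c → c + 0.76(0 − c):
  R: 255 + 0.76×(0−255) = 255 − 193.8 = 61.2 → 61
  G: 127 + 0.76×(0−127) = 127 − 96.52 = 30.48 → 30
  B: 80 − 60.8 = 19.2 → 19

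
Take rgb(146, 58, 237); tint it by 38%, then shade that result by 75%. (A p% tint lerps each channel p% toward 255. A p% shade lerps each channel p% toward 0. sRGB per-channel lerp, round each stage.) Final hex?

#2F213D

Per channel, c → c + 0.38(255 − c):
  R: 146 + 0.38×(255−146) = 146 + 41.42 = 187.42 → 187
  G: 58 + 0.38×(255−58) = 58 + 74.86 = 132.86 → 133
  B: 237 + 6.84 = 243.84 → 244
After the tint: rgb(187, 133, 244) = #BB85F4.
A 75% shade moves each channel 75% toward 0:
  R: 187 − 140.25 = 46.75 → 47
  G: 133 − 99.75 = 33.25 → 33
  B: 244 + 0.75×(0−244) = 244 − 183 = 61 → 61
rgb(47, 33, 61) = #2F213D.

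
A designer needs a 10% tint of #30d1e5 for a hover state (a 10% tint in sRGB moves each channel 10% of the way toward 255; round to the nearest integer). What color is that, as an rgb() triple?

rgb(69, 214, 232)

#30d1e5 is rgb(48, 209, 229).
Per channel, c → c + 0.1(255 − c):
  R: 48 + 0.1×(255−48) = 48 + 20.7 = 68.7 → 69
  G: 209 + 4.6 = 213.6 → 214
  B: 229 + 2.6 = 231.6 → 232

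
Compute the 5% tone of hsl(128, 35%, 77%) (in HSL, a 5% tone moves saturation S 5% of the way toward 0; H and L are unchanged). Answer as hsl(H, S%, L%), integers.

S moves 5% from 35 toward 0: 35 − 1.75 = 33.25 → 33.
H and L are unchanged.

hsl(128, 33%, 77%)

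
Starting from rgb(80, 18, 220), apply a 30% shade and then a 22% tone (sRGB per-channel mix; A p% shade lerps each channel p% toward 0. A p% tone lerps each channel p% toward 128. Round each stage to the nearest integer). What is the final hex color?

#482694

Per channel, c → c + 0.3(0 − c):
  R: 80 + 0.3×(0−80) = 80 − 24 = 56 → 56
  G: 18 + 0.3×(0−18) = 18 − 5.4 = 12.6 → 13
  B: 220 − 66 = 154 → 154
After the shade: rgb(56, 13, 154) = #380D9A.
Lerp each channel 22% toward 128:
  R: 56 + 0.22×(128−56) = 56 + 15.84 = 71.84 → 72
  G: 13 + 25.3 = 38.3 → 38
  B: 154 + 0.22×(128−154) = 154 − 5.72 = 148.28 → 148
rgb(72, 38, 148) = #482694.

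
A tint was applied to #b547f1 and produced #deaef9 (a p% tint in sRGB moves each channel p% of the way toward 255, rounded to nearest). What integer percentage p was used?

56%

#b547f1 is rgb(181, 71, 241); #deaef9 is rgb(222, 174, 249).
On the G channel (widest range): 174 ≈ 71 + (p/100)(255 − 71), so p ≈ 100×(174 − 71)/(255 − 71) = 10300/184 = 55.98.
p = 56 reproduces all three channels after rounding.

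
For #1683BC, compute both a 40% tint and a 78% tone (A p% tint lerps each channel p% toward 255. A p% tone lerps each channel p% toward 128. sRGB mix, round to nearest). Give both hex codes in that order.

#73B5D7, #69818D

#1683BC is rgb(22, 131, 188).
40% tint:
  R: 22 + 0.4×(255−22) = 22 + 93.2 = 115.2 → 115
  G: 131 + 0.4×(255−131) = 131 + 49.6 = 180.6 → 181
  B: 188 + 0.4×(255−188) = 188 + 26.8 = 214.8 → 215
  → #73B5D7
78% tone:
  R: 22 + 0.78×(128−22) = 22 + 82.68 = 104.68 → 105
  G: 131 + 0.78×(128−131) = 131 − 2.34 = 128.66 → 129
  B: 188 − 46.8 = 141.2 → 141
  → #69818D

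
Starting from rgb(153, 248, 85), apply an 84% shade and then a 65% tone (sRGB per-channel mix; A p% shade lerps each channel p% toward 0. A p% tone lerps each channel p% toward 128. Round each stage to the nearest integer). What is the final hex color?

#5C6158

Per channel, c → c + 0.84(0 − c):
  R: 153 + 0.84×(0−153) = 153 − 128.52 = 24.48 → 24
  G: 248 + 0.84×(0−248) = 248 − 208.32 = 39.68 → 40
  B: 85 + 0.84×(0−85) = 85 − 71.4 = 13.6 → 14
After the shade: rgb(24, 40, 14) = #18280E.
Lerp each channel 65% toward 128:
  R: 24 + 0.65×(128−24) = 24 + 67.6 = 91.6 → 92
  G: 40 + 0.65×(128−40) = 40 + 57.2 = 97.2 → 97
  B: 14 + 0.65×(128−14) = 14 + 74.1 = 88.1 → 88
rgb(92, 97, 88) = #5C6158.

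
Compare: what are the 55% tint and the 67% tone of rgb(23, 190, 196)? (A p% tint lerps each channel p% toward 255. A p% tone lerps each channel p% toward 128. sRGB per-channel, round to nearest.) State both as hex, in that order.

55% tint:
  R: 23 + 0.55×(255−23) = 23 + 127.6 = 150.6 → 151
  G: 190 + 35.75 = 225.75 → 226
  B: 196 + 0.55×(255−196) = 196 + 32.45 = 228.45 → 228
  → #97e2e4
67% tone:
  R: 23 + 0.67×(128−23) = 23 + 70.35 = 93.35 → 93
  G: 190 + 0.67×(128−190) = 190 − 41.54 = 148.46 → 148
  B: 196 + 0.67×(128−196) = 196 − 45.56 = 150.44 → 150
  → #5d9496

#97e2e4, #5d9496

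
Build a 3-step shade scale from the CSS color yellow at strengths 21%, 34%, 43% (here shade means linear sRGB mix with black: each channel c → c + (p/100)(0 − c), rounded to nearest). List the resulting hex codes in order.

CSS yellow is rgb(255, 255, 0).
21%: (255 − 53.55 = 201.45→201, 255 − 53.55 = 201.45→201, 0→0) → #C9C900
34%: (255 − 86.7 = 168.3→168, 255 − 86.7 = 168.3→168, 0→0) → #A8A800
43%: (255 − 109.65 = 145.35→145, 255 − 109.65 = 145.35→145, 0→0) → #919100

#C9C900, #A8A800, #919100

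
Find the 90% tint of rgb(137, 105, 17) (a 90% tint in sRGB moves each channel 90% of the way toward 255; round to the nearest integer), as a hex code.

#f3f0e7

A 90% tint moves each channel 90% toward 255:
  R: 137 + 106.2 = 243.2 → 243
  G: 105 + 135 = 240 → 240
  B: 17 + 0.9×(255−17) = 17 + 214.2 = 231.2 → 231
rgb(243, 240, 231) = #f3f0e7.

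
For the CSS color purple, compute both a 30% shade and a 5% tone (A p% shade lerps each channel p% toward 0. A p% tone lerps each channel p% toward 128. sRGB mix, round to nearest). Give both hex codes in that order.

#5A005A, #800680

CSS purple is rgb(128, 0, 128).
30% shade:
  R: 128 + 0.3×(0−128) = 128 − 38.4 = 89.6 → 90
  G: 0 + 0.3×(0−0) = 0 + 0 = 0 → 0
  B: 128 + 0.3×(0−128) = 128 − 38.4 = 89.6 → 90
  → #5A005A
5% tone:
  R: 128 + 0.05×(128−128) = 128 + 0 = 128 → 128
  G: 0 + 0.05×(128−0) = 0 + 6.4 = 6.4 → 6
  B: 128 + 0 = 128 → 128
  → #800680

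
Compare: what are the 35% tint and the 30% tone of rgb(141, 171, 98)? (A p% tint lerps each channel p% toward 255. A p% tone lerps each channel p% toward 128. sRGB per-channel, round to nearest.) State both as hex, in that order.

35% tint:
  R: 141 + 39.9 = 180.9 → 181
  G: 171 + 29.4 = 200.4 → 200
  B: 98 + 54.95 = 152.95 → 153
  → #b5c899
30% tone:
  R: 141 + 0.3×(128−141) = 141 − 3.9 = 137.1 → 137
  G: 171 + 0.3×(128−171) = 171 − 12.9 = 158.1 → 158
  B: 98 + 0.3×(128−98) = 98 + 9 = 107 → 107
  → #899e6b

#b5c899, #899e6b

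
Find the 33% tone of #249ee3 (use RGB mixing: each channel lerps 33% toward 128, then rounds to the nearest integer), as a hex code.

#4294c2

#249ee3 is rgb(36, 158, 227).
A 33% tone moves each channel 33% toward 128:
  R: 36 + 30.36 = 66.36 → 66
  G: 158 − 9.9 = 148.1 → 148
  B: 227 − 32.67 = 194.33 → 194
rgb(66, 148, 194) = #4294c2.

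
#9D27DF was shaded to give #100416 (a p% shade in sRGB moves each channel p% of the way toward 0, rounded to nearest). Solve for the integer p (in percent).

#9D27DF is rgb(157, 39, 223); #100416 is rgb(16, 4, 22).
On the B channel (widest range): 22 ≈ 223 + (p/100)(0 − 223), so p ≈ 100×(22 − 223)/(0 − 223) = -20100/-223 = 90.13.
p = 90 reproduces all three channels after rounding.

90%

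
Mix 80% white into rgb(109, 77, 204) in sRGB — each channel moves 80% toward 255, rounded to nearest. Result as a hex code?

#E2DBF5

An 80% tint moves each channel 80% toward 255:
  R: 109 + 116.8 = 225.8 → 226
  G: 77 + 142.4 = 219.4 → 219
  B: 204 + 0.8×(255−204) = 204 + 40.8 = 244.8 → 245
rgb(226, 219, 245) = #E2DBF5.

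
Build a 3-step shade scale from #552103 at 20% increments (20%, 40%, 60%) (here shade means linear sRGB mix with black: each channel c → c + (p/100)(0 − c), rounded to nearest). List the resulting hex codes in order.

#552103 is rgb(85, 33, 3).
20%: (85 − 17 = 68→68, 33 − 6.6 = 26.4→26, 3 − 0.6 = 2.4→2) → #441A02
40%: (85 − 34 = 51→51, 33 − 13.2 = 19.8→20, 3 − 1.2 = 1.8→2) → #331402
60%: (85 − 51 = 34→34, 33 − 19.8 = 13.2→13, 3 − 1.8 = 1.2→1) → #220D01

#441A02, #331402, #220D01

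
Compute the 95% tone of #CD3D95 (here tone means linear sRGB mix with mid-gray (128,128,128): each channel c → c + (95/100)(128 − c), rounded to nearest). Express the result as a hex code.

#847D81

#CD3D95 is rgb(205, 61, 149).
Lerp each channel 95% toward 128:
  R: 205 + 0.95×(128−205) = 205 − 73.15 = 131.85 → 132
  G: 61 + 0.95×(128−61) = 61 + 63.65 = 124.65 → 125
  B: 149 − 19.95 = 129.05 → 129
rgb(132, 125, 129) = #847D81.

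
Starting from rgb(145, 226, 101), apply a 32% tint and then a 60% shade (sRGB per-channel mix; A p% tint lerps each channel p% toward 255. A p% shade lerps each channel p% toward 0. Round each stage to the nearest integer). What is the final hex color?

Lerp each channel 32% toward 255:
  R: 145 + 35.2 = 180.2 → 180
  G: 226 + 0.32×(255−226) = 226 + 9.28 = 235.28 → 235
  B: 101 + 0.32×(255−101) = 101 + 49.28 = 150.28 → 150
After the tint: rgb(180, 235, 150) = #B4EB96.
Lerp each channel 60% toward 0:
  R: 180 + 0.6×(0−180) = 180 − 108 = 72 → 72
  G: 235 + 0.6×(0−235) = 235 − 141 = 94 → 94
  B: 150 − 90 = 60 → 60
rgb(72, 94, 60) = #485E3C.

#485E3C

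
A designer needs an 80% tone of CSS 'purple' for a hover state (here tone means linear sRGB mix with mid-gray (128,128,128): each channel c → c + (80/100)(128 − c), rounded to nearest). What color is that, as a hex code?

CSS purple is rgb(128, 0, 128).
Per channel, c → c + 0.8(128 − c):
  R: 128 + 0.8×(128−128) = 128 + 0 = 128 → 128
  G: 0 + 102.4 = 102.4 → 102
  B: 128 + 0 = 128 → 128
rgb(128, 102, 128) = #806680.

#806680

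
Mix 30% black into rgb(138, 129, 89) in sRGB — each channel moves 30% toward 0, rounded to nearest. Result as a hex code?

#615A3E

Per channel, c → c + 0.3(0 − c):
  R: 138 + 0.3×(0−138) = 138 − 41.4 = 96.6 → 97
  G: 129 + 0.3×(0−129) = 129 − 38.7 = 90.3 → 90
  B: 89 + 0.3×(0−89) = 89 − 26.7 = 62.3 → 62
rgb(97, 90, 62) = #615A3E.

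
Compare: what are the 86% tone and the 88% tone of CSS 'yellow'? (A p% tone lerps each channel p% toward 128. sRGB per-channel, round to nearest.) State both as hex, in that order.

CSS yellow is rgb(255, 255, 0).
86% tone:
  R: 255 − 109.22 = 145.78 → 146
  G: 255 + 0.86×(128−255) = 255 − 109.22 = 145.78 → 146
  B: 0 + 0.86×(128−0) = 0 + 110.08 = 110.08 → 110
  → #92926E
88% tone:
  R: 255 + 0.88×(128−255) = 255 − 111.76 = 143.24 → 143
  G: 255 − 111.76 = 143.24 → 143
  B: 0 + 0.88×(128−0) = 0 + 112.64 = 112.64 → 113
  → #8F8F71

#92926E, #8F8F71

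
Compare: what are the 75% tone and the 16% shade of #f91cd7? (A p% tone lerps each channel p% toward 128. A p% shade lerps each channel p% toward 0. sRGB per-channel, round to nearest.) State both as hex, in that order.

#f91cd7 is rgb(249, 28, 215).
75% tone:
  R: 249 − 90.75 = 158.25 → 158
  G: 28 + 75 = 103 → 103
  B: 215 − 65.25 = 149.75 → 150
  → #9e6796
16% shade:
  R: 249 + 0.16×(0−249) = 249 − 39.84 = 209.16 → 209
  G: 28 + 0.16×(0−28) = 28 − 4.48 = 23.52 → 24
  B: 215 − 34.4 = 180.6 → 181
  → #d118b5

#9e6796, #d118b5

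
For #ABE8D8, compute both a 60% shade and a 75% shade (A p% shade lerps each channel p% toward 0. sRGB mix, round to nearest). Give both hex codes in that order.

#445D56, #2B3A36

#ABE8D8 is rgb(171, 232, 216).
60% shade:
  R: 171 + 0.6×(0−171) = 171 − 102.6 = 68.4 → 68
  G: 232 − 139.2 = 92.8 → 93
  B: 216 + 0.6×(0−216) = 216 − 129.6 = 86.4 → 86
  → #445D56
75% shade:
  R: 171 − 128.25 = 42.75 → 43
  G: 232 − 174 = 58 → 58
  B: 216 − 162 = 54 → 54
  → #2B3A36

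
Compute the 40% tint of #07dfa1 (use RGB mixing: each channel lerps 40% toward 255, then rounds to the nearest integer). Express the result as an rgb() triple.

rgb(106, 236, 199)

#07dfa1 is rgb(7, 223, 161).
Per channel, c → c + 0.4(255 − c):
  R: 7 + 0.4×(255−7) = 7 + 99.2 = 106.2 → 106
  G: 223 + 0.4×(255−223) = 223 + 12.8 = 235.8 → 236
  B: 161 + 0.4×(255−161) = 161 + 37.6 = 198.6 → 199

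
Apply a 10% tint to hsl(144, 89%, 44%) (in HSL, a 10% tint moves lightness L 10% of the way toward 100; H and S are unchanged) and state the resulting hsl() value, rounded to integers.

hsl(144, 89%, 50%)

L moves 10% from 44 toward 100: 44 + 5.6 = 49.6 → 50.
H and S are unchanged.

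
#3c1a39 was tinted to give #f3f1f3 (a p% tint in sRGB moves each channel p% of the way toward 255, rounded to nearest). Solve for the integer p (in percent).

#3c1a39 is rgb(60, 26, 57); #f3f1f3 is rgb(243, 241, 243).
On the G channel (widest range): 241 ≈ 26 + (p/100)(255 − 26), so p ≈ 100×(241 − 26)/(255 − 26) = 21500/229 = 93.89.
p = 94 reproduces all three channels after rounding.

94%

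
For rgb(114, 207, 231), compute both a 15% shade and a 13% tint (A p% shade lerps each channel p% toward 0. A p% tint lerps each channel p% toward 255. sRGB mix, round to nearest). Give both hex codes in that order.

#61b0c4, #84d5ea

15% shade:
  R: 114 − 17.1 = 96.9 → 97
  G: 207 − 31.05 = 175.95 → 176
  B: 231 + 0.15×(0−231) = 231 − 34.65 = 196.35 → 196
  → #61b0c4
13% tint:
  R: 114 + 0.13×(255−114) = 114 + 18.33 = 132.33 → 132
  G: 207 + 0.13×(255−207) = 207 + 6.24 = 213.24 → 213
  B: 231 + 3.12 = 234.12 → 234
  → #84d5ea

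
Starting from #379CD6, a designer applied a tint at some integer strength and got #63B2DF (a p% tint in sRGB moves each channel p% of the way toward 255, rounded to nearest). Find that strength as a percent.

#379CD6 is rgb(55, 156, 214); #63B2DF is rgb(99, 178, 223).
On the R channel (widest range): 99 ≈ 55 + (p/100)(255 − 55), so p ≈ 100×(99 − 55)/(255 − 55) = 4400/200 = 22.00.
p = 22 reproduces all three channels after rounding.

22%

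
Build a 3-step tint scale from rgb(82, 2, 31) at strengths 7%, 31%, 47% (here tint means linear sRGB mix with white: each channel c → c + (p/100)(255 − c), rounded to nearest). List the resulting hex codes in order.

#5E142F, #885064, #A37988

7%: (82 + 12.11 = 94.11→94, 2 + 17.71 = 19.71→20, 31 + 15.68 = 46.68→47) → #5E142F
31%: (82 + 53.63 = 135.63→136, 2 + 78.43 = 80.43→80, 31 + 69.44 = 100.44→100) → #885064
47%: (82 + 81.31 = 163.31→163, 2 + 118.91 = 120.91→121, 31 + 105.28 = 136.28→136) → #A37988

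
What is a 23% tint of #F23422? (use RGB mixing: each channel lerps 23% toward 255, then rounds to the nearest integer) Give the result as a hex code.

#F23422 is rgb(242, 52, 34).
Per channel, c → c + 0.23(255 − c):
  R: 242 + 0.23×(255−242) = 242 + 2.99 = 244.99 → 245
  G: 52 + 46.69 = 98.69 → 99
  B: 34 + 0.23×(255−34) = 34 + 50.83 = 84.83 → 85
rgb(245, 99, 85) = #F56355.

#F56355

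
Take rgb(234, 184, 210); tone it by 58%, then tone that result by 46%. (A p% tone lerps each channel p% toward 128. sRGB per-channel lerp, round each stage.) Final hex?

#988d92

Per channel, c → c + 0.58(128 − c):
  R: 234 + 0.58×(128−234) = 234 − 61.48 = 172.52 → 173
  G: 184 + 0.58×(128−184) = 184 − 32.48 = 151.52 → 152
  B: 210 + 0.58×(128−210) = 210 − 47.56 = 162.44 → 162
After the tone: rgb(173, 152, 162) = #ad98a2.
A 46% tone moves each channel 46% toward 128:
  R: 173 + 0.46×(128−173) = 173 − 20.7 = 152.3 → 152
  G: 152 − 11.04 = 140.96 → 141
  B: 162 + 0.46×(128−162) = 162 − 15.64 = 146.36 → 146
rgb(152, 141, 146) = #988d92.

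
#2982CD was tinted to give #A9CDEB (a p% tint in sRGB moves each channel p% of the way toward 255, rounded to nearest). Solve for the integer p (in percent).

#2982CD is rgb(41, 130, 205); #A9CDEB is rgb(169, 205, 235).
On the R channel (widest range): 169 ≈ 41 + (p/100)(255 − 41), so p ≈ 100×(169 − 41)/(255 − 41) = 12800/214 = 59.81.
p = 60 reproduces all three channels after rounding.

60%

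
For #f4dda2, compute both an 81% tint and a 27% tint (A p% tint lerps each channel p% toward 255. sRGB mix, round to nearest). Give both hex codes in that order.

#fdf9ed, #f7e6bb

#f4dda2 is rgb(244, 221, 162).
81% tint:
  R: 244 + 0.81×(255−244) = 244 + 8.91 = 252.91 → 253
  G: 221 + 27.54 = 248.54 → 249
  B: 162 + 0.81×(255−162) = 162 + 75.33 = 237.33 → 237
  → #fdf9ed
27% tint:
  R: 244 + 2.97 = 246.97 → 247
  G: 221 + 0.27×(255−221) = 221 + 9.18 = 230.18 → 230
  B: 162 + 25.11 = 187.11 → 187
  → #f7e6bb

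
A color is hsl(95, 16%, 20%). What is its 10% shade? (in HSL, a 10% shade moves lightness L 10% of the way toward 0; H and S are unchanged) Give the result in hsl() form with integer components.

hsl(95, 16%, 18%)

L moves 10% from 20 toward 0: 20 − 2 = 18 → 18.
H and S are unchanged.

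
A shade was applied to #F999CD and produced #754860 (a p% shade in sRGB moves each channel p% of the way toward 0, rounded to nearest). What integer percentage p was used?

#F999CD is rgb(249, 153, 205); #754860 is rgb(117, 72, 96).
On the R channel (widest range): 117 ≈ 249 + (p/100)(0 − 249), so p ≈ 100×(117 − 249)/(0 − 249) = -13200/-249 = 53.01.
p = 53 reproduces all three channels after rounding.

53%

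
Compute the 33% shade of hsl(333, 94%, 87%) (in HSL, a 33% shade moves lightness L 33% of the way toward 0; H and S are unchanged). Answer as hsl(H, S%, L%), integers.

L moves 33% from 87 toward 0: 87 − 28.71 = 58.29 → 58.
H and S are unchanged.

hsl(333, 94%, 58%)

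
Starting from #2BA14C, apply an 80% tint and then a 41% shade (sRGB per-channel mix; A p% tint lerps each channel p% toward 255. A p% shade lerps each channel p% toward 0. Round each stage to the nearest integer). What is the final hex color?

#7E8B81

#2BA14C is rgb(43, 161, 76).
An 80% tint moves each channel 80% toward 255:
  R: 43 + 0.8×(255−43) = 43 + 169.6 = 212.6 → 213
  G: 161 + 75.2 = 236.2 → 236
  B: 76 + 0.8×(255−76) = 76 + 143.2 = 219.2 → 219
After the tint: rgb(213, 236, 219) = #D5ECDB.
Per channel, c → c + 0.41(0 − c):
  R: 213 − 87.33 = 125.67 → 126
  G: 236 − 96.76 = 139.24 → 139
  B: 219 − 89.79 = 129.21 → 129
rgb(126, 139, 129) = #7E8B81.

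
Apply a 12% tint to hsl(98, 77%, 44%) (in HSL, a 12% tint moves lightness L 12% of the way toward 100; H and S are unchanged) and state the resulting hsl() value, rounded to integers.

L moves 12% from 44 toward 100: 44 + 6.72 = 50.72 → 51.
H and S are unchanged.

hsl(98, 77%, 51%)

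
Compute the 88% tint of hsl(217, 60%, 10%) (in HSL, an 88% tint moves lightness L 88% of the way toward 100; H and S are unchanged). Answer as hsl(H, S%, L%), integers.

L moves 88% from 10 toward 100: 10 + 79.2 = 89.2 → 89.
H and S are unchanged.

hsl(217, 60%, 89%)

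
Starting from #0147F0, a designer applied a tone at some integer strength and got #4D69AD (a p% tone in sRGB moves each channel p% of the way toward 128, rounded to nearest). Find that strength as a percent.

#0147F0 is rgb(1, 71, 240); #4D69AD is rgb(77, 105, 173).
On the R channel (widest range): 77 ≈ 1 + (p/100)(128 − 1), so p ≈ 100×(77 − 1)/(128 − 1) = 7600/127 = 59.84.
p = 60 reproduces all three channels after rounding.

60%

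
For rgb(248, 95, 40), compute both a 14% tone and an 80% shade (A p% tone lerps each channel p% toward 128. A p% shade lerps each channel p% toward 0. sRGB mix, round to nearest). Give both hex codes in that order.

14% tone:
  R: 248 + 0.14×(128−248) = 248 − 16.8 = 231.2 → 231
  G: 95 + 0.14×(128−95) = 95 + 4.62 = 99.62 → 100
  B: 40 + 0.14×(128−40) = 40 + 12.32 = 52.32 → 52
  → #E76434
80% shade:
  R: 248 − 198.4 = 49.6 → 50
  G: 95 − 76 = 19 → 19
  B: 40 − 32 = 8 → 8
  → #321308

#E76434, #321308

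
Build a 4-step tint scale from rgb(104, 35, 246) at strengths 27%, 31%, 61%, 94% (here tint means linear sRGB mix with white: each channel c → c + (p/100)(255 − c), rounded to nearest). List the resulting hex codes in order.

27%: (104 + 40.77 = 144.77→145, 35 + 59.4 = 94.4→94, 246 + 2.43 = 248.43→248) → #915EF8
31%: (104 + 46.81 = 150.81→151, 35 + 68.2 = 103.2→103, 246 + 2.79 = 248.79→249) → #9767F9
61%: (104 + 92.11 = 196.11→196, 35 + 134.2 = 169.2→169, 246 + 5.49 = 251.49→251) → #C4A9FB
94%: (104 + 141.94 = 245.94→246, 35 + 206.8 = 241.8→242, 246 + 8.46 = 254.46→254) → #F6F2FE

#915EF8, #9767F9, #C4A9FB, #F6F2FE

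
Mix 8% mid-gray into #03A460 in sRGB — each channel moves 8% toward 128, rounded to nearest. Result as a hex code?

#0DA163

#03A460 is rgb(3, 164, 96).
Lerp each channel 8% toward 128:
  R: 3 + 0.08×(128−3) = 3 + 10 = 13 → 13
  G: 164 − 2.88 = 161.12 → 161
  B: 96 + 2.56 = 98.56 → 99
rgb(13, 161, 99) = #0DA163.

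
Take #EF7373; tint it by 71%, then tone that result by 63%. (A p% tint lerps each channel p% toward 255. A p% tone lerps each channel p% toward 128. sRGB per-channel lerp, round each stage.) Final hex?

#ADA0A0

#EF7373 is rgb(239, 115, 115).
Lerp each channel 71% toward 255:
  R: 239 + 0.71×(255−239) = 239 + 11.36 = 250.36 → 250
  G: 115 + 99.4 = 214.4 → 214
  B: 115 + 0.71×(255−115) = 115 + 99.4 = 214.4 → 214
After the tint: rgb(250, 214, 214) = #FAD6D6.
Lerp each channel 63% toward 128:
  R: 250 − 76.86 = 173.14 → 173
  G: 214 + 0.63×(128−214) = 214 − 54.18 = 159.82 → 160
  B: 214 + 0.63×(128−214) = 214 − 54.18 = 159.82 → 160
rgb(173, 160, 160) = #ADA0A0.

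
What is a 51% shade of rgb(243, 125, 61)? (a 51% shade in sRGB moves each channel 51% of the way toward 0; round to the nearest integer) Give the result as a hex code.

Lerp each channel 51% toward 0:
  R: 243 + 0.51×(0−243) = 243 − 123.93 = 119.07 → 119
  G: 125 − 63.75 = 61.25 → 61
  B: 61 − 31.11 = 29.89 → 30
rgb(119, 61, 30) = #773D1E.

#773D1E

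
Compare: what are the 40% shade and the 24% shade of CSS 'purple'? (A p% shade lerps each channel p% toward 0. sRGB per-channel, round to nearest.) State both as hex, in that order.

CSS purple is rgb(128, 0, 128).
40% shade:
  R: 128 + 0.4×(0−128) = 128 − 51.2 = 76.8 → 77
  G: 0 + 0.4×(0−0) = 0 + 0 = 0 → 0
  B: 128 + 0.4×(0−128) = 128 − 51.2 = 76.8 → 77
  → #4d004d
24% shade:
  R: 128 − 30.72 = 97.28 → 97
  G: 0 + 0 = 0 → 0
  B: 128 + 0.24×(0−128) = 128 − 30.72 = 97.28 → 97
  → #610061

#4d004d, #610061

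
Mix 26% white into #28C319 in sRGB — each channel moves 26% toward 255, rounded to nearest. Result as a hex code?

#60D355

#28C319 is rgb(40, 195, 25).
A 26% tint moves each channel 26% toward 255:
  R: 40 + 0.26×(255−40) = 40 + 55.9 = 95.9 → 96
  G: 195 + 0.26×(255−195) = 195 + 15.6 = 210.6 → 211
  B: 25 + 59.8 = 84.8 → 85
rgb(96, 211, 85) = #60D355.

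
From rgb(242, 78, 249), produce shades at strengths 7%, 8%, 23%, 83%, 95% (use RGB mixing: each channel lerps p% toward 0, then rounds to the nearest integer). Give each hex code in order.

#e149e8, #df48e5, #ba3cc0, #290d2a, #0c040c

7%: (242 − 16.94 = 225.06→225, 78 − 5.46 = 72.54→73, 249 − 17.43 = 231.57→232) → #e149e8
8%: (242 − 19.36 = 222.64→223, 78 − 6.24 = 71.76→72, 249 − 19.92 = 229.08→229) → #df48e5
23%: (242 − 55.66 = 186.34→186, 78 − 17.94 = 60.06→60, 249 − 57.27 = 191.73→192) → #ba3cc0
83%: (242 − 200.86 = 41.14→41, 78 − 64.74 = 13.26→13, 249 − 206.67 = 42.33→42) → #290d2a
95%: (242 − 229.9 = 12.1→12, 78 − 74.1 = 3.9→4, 249 − 236.55 = 12.45→12) → #0c040c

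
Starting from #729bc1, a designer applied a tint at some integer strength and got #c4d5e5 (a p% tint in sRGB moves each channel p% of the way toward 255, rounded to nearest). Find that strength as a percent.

58%

#729bc1 is rgb(114, 155, 193); #c4d5e5 is rgb(196, 213, 229).
On the R channel (widest range): 196 ≈ 114 + (p/100)(255 − 114), so p ≈ 100×(196 − 114)/(255 − 114) = 8200/141 = 58.16.
p = 58 reproduces all three channels after rounding.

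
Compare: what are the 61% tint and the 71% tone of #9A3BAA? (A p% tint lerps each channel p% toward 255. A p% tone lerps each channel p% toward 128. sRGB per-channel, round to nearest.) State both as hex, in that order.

#D8B3DE, #886C8C

#9A3BAA is rgb(154, 59, 170).
61% tint:
  R: 154 + 0.61×(255−154) = 154 + 61.61 = 215.61 → 216
  G: 59 + 0.61×(255−59) = 59 + 119.56 = 178.56 → 179
  B: 170 + 51.85 = 221.85 → 222
  → #D8B3DE
71% tone:
  R: 154 + 0.71×(128−154) = 154 − 18.46 = 135.54 → 136
  G: 59 + 0.71×(128−59) = 59 + 48.99 = 107.99 → 108
  B: 170 − 29.82 = 140.18 → 140
  → #886C8C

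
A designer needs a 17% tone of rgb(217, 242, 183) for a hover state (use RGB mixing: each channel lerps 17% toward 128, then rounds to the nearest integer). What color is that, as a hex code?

Lerp each channel 17% toward 128:
  R: 217 + 0.17×(128−217) = 217 − 15.13 = 201.87 → 202
  G: 242 − 19.38 = 222.62 → 223
  B: 183 + 0.17×(128−183) = 183 − 9.35 = 173.65 → 174
rgb(202, 223, 174) = #cadfae.

#cadfae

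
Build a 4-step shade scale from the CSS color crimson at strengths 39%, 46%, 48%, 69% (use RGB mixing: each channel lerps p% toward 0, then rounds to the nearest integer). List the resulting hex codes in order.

#860C25, #770B20, #720A1F, #440613

CSS crimson is rgb(220, 20, 60).
39%: (220 − 85.8 = 134.2→134, 20 − 7.8 = 12.2→12, 60 − 23.4 = 36.6→37) → #860C25
46%: (220 − 101.2 = 118.8→119, 20 − 9.2 = 10.8→11, 60 − 27.6 = 32.4→32) → #770B20
48%: (220 − 105.6 = 114.4→114, 20 − 9.6 = 10.4→10, 60 − 28.8 = 31.2→31) → #720A1F
69%: (220 − 151.8 = 68.2→68, 20 − 13.8 = 6.2→6, 60 − 41.4 = 18.6→19) → #440613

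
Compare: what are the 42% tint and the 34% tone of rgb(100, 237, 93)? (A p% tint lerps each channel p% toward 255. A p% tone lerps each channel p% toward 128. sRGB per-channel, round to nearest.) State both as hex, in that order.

#a5f5a1, #6ec869

42% tint:
  R: 100 + 65.1 = 165.1 → 165
  G: 237 + 0.42×(255−237) = 237 + 7.56 = 244.56 → 245
  B: 93 + 0.42×(255−93) = 93 + 68.04 = 161.04 → 161
  → #a5f5a1
34% tone:
  R: 100 + 0.34×(128−100) = 100 + 9.52 = 109.52 → 110
  G: 237 + 0.34×(128−237) = 237 − 37.06 = 199.94 → 200
  B: 93 + 11.9 = 104.9 → 105
  → #6ec869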